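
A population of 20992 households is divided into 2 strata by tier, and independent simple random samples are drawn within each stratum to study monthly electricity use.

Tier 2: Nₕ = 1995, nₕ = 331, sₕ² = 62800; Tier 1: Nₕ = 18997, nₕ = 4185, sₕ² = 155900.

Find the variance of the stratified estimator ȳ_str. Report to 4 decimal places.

25.2164

Var(ȳ_str) = Σₕ Wₕ²(1 − fₕ)sₕ²/nₕ with Wₕ = Nₕ/N, N = 20992.
Tier 2: Wₕ = 0.09503620; term = 0.09503620²·(1 − 0.16591479)·62800/331 = 1.4292896.
Tier 1: Wₕ = 0.90496380; term = 0.90496380²·(1 − 0.22029794)·155900/4185 = 23.787113.
Sum = 25.216403.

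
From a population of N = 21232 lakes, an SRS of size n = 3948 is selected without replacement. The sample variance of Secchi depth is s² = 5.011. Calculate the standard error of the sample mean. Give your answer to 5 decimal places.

0.03214

Under SRS without replacement, Var(ȳ) = (1 − f)·s²/n with f = n/N = 3948/21232 = 0.18594574.
Var(ȳ) = (1 − 0.18594574)·5.011/3948 = 0.81405426·0.0012692503 = 0.0010332386.
SE(ȳ) = √(0.0010332386) = 0.03214.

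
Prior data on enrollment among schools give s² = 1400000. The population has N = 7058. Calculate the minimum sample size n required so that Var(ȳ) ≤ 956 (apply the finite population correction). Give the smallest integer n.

1213

Without fpc, n₀ = s²/D = 1400000/956 = 1464.4351.
With fpc, (1 − n/N)·s²/n ≤ D requires n ≥ n₀/(1 + n₀/N) = 1464.4351/(1 + 1464.4351/7058) = 1212.7969.
Rounding up, n = 1213.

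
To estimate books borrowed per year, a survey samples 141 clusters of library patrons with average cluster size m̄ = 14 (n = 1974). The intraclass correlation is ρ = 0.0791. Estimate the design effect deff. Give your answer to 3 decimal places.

deff = 1 + (14 − 1)·0.0791 = 1 + 1.0283 = 2.0283.

2.028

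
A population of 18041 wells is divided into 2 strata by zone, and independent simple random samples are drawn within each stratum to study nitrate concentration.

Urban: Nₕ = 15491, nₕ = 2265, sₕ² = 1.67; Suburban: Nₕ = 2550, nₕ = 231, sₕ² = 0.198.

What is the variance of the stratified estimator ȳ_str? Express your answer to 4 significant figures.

Var(ȳ_str) = Σₕ Wₕ²(1 − fₕ)sₕ²/nₕ with Wₕ = Nₕ/N, N = 18041.
Urban: Wₕ = 0.85865529; term = 0.85865529²·(1 − 0.14621393)·1.67/2265 = 4.6412507 × 10^-4.
Suburban: Wₕ = 0.14134471; term = 0.14134471²·(1 − 0.09058824)·0.198/231 = 1.5573023 × 10^-5.
Sum = 4.7969809 × 10^-4.

4.797 × 10^-4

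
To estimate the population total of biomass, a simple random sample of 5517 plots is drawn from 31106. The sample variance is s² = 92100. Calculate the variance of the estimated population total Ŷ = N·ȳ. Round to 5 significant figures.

1.3288 × 10^10

Var(Ŷ) = N²·Var(ȳ) = N²·(1 − n/N)·s²/n.
f = 5517/31106 = 0.17736128; Var(ȳ) = 0.82263872·92100/5517 = 13.733012.
Var(Ŷ) = 31106² · 13.733012 = 1.3287832 × 10^10.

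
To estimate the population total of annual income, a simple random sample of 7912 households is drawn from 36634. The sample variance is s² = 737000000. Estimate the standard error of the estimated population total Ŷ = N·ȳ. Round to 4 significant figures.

9.900 × 10^6

Var(Ŷ) = N²·Var(ȳ) = N²·(1 − n/N)·s²/n.
f = 7912/36634 = 0.21597423; Var(ȳ) = 0.78402577·737000000/7912 = 73031.723.
Var(Ŷ) = 36634² · 73031.723 = 9.8012221 × 10^13.
SE(Ŷ) = √(9.8012221 × 10^13) = 9.900 × 10^6.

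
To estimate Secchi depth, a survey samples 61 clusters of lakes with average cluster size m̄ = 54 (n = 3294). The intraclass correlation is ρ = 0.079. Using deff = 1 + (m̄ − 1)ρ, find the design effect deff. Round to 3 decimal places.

deff = 1 + (54 − 1)·0.079 = 1 + 4.187 = 5.187.

5.187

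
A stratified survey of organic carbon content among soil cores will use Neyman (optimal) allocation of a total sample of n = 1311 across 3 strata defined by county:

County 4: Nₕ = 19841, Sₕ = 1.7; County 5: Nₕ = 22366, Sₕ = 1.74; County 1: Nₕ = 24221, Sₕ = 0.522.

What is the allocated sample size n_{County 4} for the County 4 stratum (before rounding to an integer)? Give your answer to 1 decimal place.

Neyman allocation: nₕ = n·NₕSₕ / Σⱼ NⱼSⱼ.
Σ NⱼSⱼ = 19841·1.7 + 22366·1.74 + 24221·0.522 = 85289.902.
n_{County 4} = 1311·19841·1.7 / 85289.902 = 518.5.

518.5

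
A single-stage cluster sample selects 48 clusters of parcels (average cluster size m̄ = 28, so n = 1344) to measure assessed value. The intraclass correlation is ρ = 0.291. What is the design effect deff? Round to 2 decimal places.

8.86

deff = 1 + (28 − 1)·0.291 = 1 + 7.857 = 8.857.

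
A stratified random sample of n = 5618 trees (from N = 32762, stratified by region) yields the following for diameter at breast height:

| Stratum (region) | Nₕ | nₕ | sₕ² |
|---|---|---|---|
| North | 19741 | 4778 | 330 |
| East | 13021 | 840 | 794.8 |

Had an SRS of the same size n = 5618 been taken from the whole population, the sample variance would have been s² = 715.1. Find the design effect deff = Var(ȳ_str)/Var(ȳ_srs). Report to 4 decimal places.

Var(ȳ_str) = Σ Wₕ²(1−fₕ)sₕ²/nₕ with Wₕ = Nₕ/32762:
  North: (19741/32762)²·(1−4778/19741)·330/4778 = 0.019007054
  East: (13021/32762)²·(1−840/13021)·794.8/840 = 0.13981863
  → Var(ȳ_str) = 0.15882568.
Var(ȳ_srs) = (1 − 5618/32762)·715.1/5618 = 0.10546017.
deff = 0.15882568 / 0.10546017 = 1.5060.

1.5060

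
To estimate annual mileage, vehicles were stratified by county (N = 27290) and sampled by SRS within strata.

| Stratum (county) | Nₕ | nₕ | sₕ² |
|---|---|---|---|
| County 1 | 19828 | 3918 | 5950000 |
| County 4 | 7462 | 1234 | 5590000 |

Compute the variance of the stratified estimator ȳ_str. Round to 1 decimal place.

Var(ȳ_str) = Σₕ Wₕ²(1 − fₕ)sₕ²/nₕ with Wₕ = Nₕ/N, N = 27290.
County 1: Wₕ = 0.72656651; term = 0.72656651²·(1 − 0.19759935)·5950000/3918 = 643.27186.
County 4: Wₕ = 0.27343349; term = 0.27343349²·(1 − 0.16537121)·5590000/1234 = 282.67892.
Sum = 925.95078.

926.0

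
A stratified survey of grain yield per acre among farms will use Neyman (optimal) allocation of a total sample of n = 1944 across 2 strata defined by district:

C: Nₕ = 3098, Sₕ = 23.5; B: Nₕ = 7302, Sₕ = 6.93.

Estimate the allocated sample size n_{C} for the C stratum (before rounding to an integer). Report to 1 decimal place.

1146.9

Neyman allocation: nₕ = n·NₕSₕ / Σⱼ NⱼSⱼ.
Σ NⱼSⱼ = 3098·23.5 + 7302·6.93 = 123405.86.
n_{C} = 1944·3098·23.5 / 123405.86 = 1146.9.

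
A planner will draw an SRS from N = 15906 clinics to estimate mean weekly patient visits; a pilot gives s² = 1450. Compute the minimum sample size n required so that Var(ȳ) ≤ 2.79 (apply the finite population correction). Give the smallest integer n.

504

Without fpc, n₀ = s²/D = 1450/2.79 = 519.7133.
With fpc, (1 − n/N)·s²/n ≤ D requires n ≥ n₀/(1 + n₀/N) = 519.7133/(1 + 519.7133/15906) = 503.2695.
Rounding up, n = 504.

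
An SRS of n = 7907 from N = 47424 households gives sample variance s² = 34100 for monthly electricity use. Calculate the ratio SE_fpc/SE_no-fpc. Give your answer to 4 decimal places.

0.9128

f = n/N = 7907/47424 = 0.16672993.
SE_no-fpc = √(s²/n) = 2.0766883; SE_fpc = √((1−f)s²/n) = 1.8956764.
Ratio = √(1−f) = 0.91283628.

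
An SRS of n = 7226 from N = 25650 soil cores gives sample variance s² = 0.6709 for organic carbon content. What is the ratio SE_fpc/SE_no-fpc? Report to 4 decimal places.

0.8475

f = n/N = 7226/25650 = 0.28171540.
SE_no-fpc = √(s²/n) = 0.0096356256; SE_fpc = √((1−f)s²/n) = 0.0081663539.
Ratio = √(1−f) = 0.84751673.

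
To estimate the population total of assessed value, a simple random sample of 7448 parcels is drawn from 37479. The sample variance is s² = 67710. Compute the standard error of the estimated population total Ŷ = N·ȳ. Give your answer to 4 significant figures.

Var(Ŷ) = N²·Var(ȳ) = N²·(1 − n/N)·s²/n.
f = 7448/37479 = 0.19872462; Var(ȳ) = 0.80127538·67710/7448 = 7.2844194.
Var(Ŷ) = 37479² · 7.2844194 = 1.0232245 × 10^10.
SE(Ŷ) = √(1.0232245 × 10^10) = 101200.

101200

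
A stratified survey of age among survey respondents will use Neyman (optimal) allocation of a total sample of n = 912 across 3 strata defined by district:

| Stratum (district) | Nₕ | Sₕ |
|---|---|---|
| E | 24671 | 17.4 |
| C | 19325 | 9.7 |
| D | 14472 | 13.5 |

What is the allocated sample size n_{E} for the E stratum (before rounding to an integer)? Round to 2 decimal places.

Neyman allocation: nₕ = n·NₕSₕ / Σⱼ NⱼSⱼ.
Σ NⱼSⱼ = 24671·17.4 + 19325·9.7 + 14472·13.5 = 812099.9.
n_{E} = 912·24671·17.4 / 812099.9 = 482.08.

482.08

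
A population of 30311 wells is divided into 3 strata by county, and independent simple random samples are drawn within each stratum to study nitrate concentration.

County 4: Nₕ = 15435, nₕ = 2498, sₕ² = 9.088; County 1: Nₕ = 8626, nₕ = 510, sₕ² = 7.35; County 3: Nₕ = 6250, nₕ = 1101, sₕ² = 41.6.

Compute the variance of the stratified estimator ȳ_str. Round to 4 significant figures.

0.003212

Var(ȳ_str) = Σₕ Wₕ²(1 − fₕ)sₕ²/nₕ with Wₕ = Nₕ/N, N = 30311.
County 4: Wₕ = 0.50922107; term = 0.50922107²·(1 − 0.16183997)·9.088/2498 = 7.9070697 × 10^-4.
County 1: Wₕ = 0.28458315; term = 0.28458315²·(1 − 0.05912358)·7.35/510 = 0.0010981663.
County 3: Wₕ = 0.20619577; term = 0.20619577²·(1 − 0.17616000)·41.6/1101 = 0.0013234526.
Sum = 0.0032123259.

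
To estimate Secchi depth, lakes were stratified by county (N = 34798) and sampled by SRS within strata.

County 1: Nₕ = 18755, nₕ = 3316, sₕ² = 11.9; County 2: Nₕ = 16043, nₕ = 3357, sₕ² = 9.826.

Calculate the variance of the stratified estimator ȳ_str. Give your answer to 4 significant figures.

0.001350

Var(ȳ_str) = Σₕ Wₕ²(1 − fₕ)sₕ²/nₕ with Wₕ = Nₕ/N, N = 34798.
County 1: Wₕ = 0.53896776; term = 0.53896776²·(1 − 0.17680619)·11.9/3316 = 8.5814388 × 10^-4.
County 2: Wₕ = 0.46103224; term = 0.46103224²·(1 − 0.20925014)·9.826/3357 = 4.91957 × 10^-4.
Sum = 0.0013501009.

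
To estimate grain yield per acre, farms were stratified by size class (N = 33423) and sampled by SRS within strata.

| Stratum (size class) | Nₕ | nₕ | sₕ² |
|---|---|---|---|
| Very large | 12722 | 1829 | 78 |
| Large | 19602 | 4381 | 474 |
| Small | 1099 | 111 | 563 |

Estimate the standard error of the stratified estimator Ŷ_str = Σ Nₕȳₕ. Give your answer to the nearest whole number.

Var(Ŷ_str) = Σₕ Nₕ²(1 − fₕ)sₕ²/nₕ.
Very large: 12722²·(1 − 1829/12722)·78/1829 = 5.9099498 × 10^6.
Large: 19602²·(1 − 4381/19602)·474/4381 = 3.2281125 × 10^7.
Small: 1099²·(1 − 111/1099)·563/111 = 5.5073167 × 10^6.
Sum = 4.3698392 × 10^7.
SE = √(4.3698392 × 10^7) = 6610.

6610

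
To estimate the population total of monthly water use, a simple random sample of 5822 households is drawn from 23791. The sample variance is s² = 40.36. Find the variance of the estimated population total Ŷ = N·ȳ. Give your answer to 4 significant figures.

Var(Ŷ) = N²·Var(ȳ) = N²·(1 − n/N)·s²/n.
f = 5822/23791 = 0.24471439; Var(ȳ) = 0.75528561·40.36/5822 = 0.0052358858.
Var(Ŷ) = 23791² · 0.0052358858 = 2.9635725 × 10^6.

2.964 × 10^6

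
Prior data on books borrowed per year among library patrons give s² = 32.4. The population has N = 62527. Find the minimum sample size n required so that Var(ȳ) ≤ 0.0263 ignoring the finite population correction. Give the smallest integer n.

1232

Without fpc, n₀ = s²/D = 32.4/0.0263 = 1231.9392.
Rounding up, n = 1232.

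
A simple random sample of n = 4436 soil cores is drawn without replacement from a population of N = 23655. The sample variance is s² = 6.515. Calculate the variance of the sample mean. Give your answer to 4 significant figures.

0.001193

Under SRS without replacement, Var(ȳ) = (1 − f)·s²/n with f = n/N = 4436/23655 = 0.18752906.
Var(ȳ) = (1 − 0.18752906)·6.515/4436 = 0.81247094·0.0014686655 = 0.001193248.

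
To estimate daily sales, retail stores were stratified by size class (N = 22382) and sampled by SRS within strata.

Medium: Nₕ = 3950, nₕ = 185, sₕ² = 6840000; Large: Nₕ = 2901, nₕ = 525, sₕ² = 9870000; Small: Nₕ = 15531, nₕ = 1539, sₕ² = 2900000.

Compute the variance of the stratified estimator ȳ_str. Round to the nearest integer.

2174

Var(ȳ_str) = Σₕ Wₕ²(1 − fₕ)sₕ²/nₕ with Wₕ = Nₕ/N, N = 22382.
Medium: Wₕ = 0.17648110; term = 0.17648110²·(1 − 0.04683544)·6840000/185 = 1097.6115.
Large: Wₕ = 0.12961308; term = 0.12961308²·(1 − 0.18097208)·9870000/525 = 258.67487.
Small: Wₕ = 0.69390582; term = 0.69390582²·(1 − 0.09909214)·2900000/1539 = 817.41163.
Sum = 2173.698.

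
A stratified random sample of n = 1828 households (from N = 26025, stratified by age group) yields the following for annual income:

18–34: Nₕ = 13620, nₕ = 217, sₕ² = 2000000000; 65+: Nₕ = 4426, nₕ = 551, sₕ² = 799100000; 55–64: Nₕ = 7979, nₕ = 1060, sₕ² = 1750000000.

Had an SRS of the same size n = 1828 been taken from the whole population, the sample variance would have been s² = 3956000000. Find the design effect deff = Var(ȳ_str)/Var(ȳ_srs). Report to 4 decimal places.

1.3197

Var(ȳ_str) = Σ Wₕ²(1−fₕ)sₕ²/nₕ with Wₕ = Nₕ/26025:
  18–34: (13620/26025)²·(1−217/13620)·2000000000/217 = 2.4840933 × 10^6
  65+: (4426/26025)²·(1−551/4426)·799100000/551 = 36724.101
  55–64: (7979/26025)²·(1−1060/7979)·1750000000/1060 = 134568.22
  → Var(ȳ_str) = 2.6553856 × 10^6.
Var(ȳ_srs) = (1 − 1828/26025)·3956000000/1828 = 2.0121061 × 10^6.
deff = (2.6553856 × 10^6) / (2.0121061 × 10^6) = 1.3197.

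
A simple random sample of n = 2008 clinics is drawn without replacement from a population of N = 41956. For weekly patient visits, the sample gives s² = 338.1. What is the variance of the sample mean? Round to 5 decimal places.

0.16032

Under SRS without replacement, Var(ȳ) = (1 − f)·s²/n with f = n/N = 2008/41956 = 0.04785966.
Var(ȳ) = (1 − 0.04785966)·338.1/2008 = 0.95214034·0.16837649 = 0.16031805.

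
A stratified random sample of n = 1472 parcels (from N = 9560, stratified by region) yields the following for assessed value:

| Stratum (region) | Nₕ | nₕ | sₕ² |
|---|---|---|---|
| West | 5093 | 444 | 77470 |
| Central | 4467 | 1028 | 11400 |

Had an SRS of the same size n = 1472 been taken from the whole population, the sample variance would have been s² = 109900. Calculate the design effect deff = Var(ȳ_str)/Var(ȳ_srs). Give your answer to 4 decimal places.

Var(ȳ_str) = Σ Wₕ²(1−fₕ)sₕ²/nₕ with Wₕ = Nₕ/9560:
  West: (5093/9560)²·(1−444/5093)·77470/444 = 45.20308
  Central: (4467/9560)²·(1−1028/4467)·11400/1028 = 1.8639922
  → Var(ȳ_str) = 47.067072.
Var(ȳ_srs) = (1 − 1472/9560)·109900/1472 = 63.16451.
deff = 47.067072 / 63.16451 = 0.7452.

0.7452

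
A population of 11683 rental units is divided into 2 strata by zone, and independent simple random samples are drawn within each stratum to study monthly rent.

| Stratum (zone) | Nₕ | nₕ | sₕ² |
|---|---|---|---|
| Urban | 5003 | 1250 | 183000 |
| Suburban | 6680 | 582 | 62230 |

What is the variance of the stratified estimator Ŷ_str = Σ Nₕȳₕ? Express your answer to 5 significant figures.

7.1044 × 10^9

Var(Ŷ_str) = Σₕ Nₕ²(1 − fₕ)sₕ²/nₕ.
Urban: 5003²·(1 − 1250/5003)·183000/1250 = 2.7488443 × 10^9.
Suburban: 6680²·(1 − 582/6680)·62230/582 = 4.3555269 × 10^9.
Sum = 7.1043712 × 10^9.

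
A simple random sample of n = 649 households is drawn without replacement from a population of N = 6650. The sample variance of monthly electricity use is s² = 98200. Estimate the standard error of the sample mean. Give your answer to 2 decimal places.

Under SRS without replacement, Var(ȳ) = (1 − f)·s²/n with f = n/N = 649/6650 = 0.09759398.
Var(ȳ) = (1 − 0.09759398)·98200/649 = 0.90240602·151.30971 = 136.54279.
SE(ȳ) = √(136.54279) = 11.69.

11.69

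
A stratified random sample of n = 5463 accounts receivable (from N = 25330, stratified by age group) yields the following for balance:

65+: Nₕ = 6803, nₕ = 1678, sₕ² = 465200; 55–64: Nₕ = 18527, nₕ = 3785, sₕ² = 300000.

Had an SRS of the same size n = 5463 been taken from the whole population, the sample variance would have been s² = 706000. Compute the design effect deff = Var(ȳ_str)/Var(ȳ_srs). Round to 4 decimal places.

Var(ȳ_str) = Σ Wₕ²(1−fₕ)sₕ²/nₕ with Wₕ = Nₕ/25330:
  65+: (6803/25330)²·(1−1678/6803)·465200/1678 = 15.065089
  55–64: (18527/25330)²·(1−3785/18527)·300000/3785 = 33.74011
  → Var(ȳ_str) = 48.805199.
Var(ȳ_srs) = (1 − 5463/25330)·706000/5463 = 101.36093.
deff = 48.805199 / 101.36093 = 0.4815.

0.4815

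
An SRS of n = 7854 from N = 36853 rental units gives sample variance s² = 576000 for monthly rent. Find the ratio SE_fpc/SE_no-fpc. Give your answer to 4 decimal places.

0.8871

f = n/N = 7854/36853 = 0.21311698.
SE_no-fpc = √(s²/n) = 8.5637857; SE_fpc = √((1−f)s²/n) = 7.5966284.
Ratio = √(1−f) = 0.88706427.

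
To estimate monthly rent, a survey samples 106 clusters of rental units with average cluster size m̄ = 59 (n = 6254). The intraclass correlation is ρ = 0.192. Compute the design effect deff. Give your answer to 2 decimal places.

12.14

deff = 1 + (59 − 1)·0.192 = 1 + 11.136 = 12.136.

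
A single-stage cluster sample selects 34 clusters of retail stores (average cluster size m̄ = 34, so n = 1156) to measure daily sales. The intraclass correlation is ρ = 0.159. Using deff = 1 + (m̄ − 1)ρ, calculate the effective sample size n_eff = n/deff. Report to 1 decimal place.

185.0

deff = 1 + (34 − 1)·0.159 = 1 + 5.247 = 6.247.
n_eff = 1156 / 6.247 = 185.0.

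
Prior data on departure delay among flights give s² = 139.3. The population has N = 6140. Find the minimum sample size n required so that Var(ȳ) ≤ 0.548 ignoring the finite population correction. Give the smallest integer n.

Without fpc, n₀ = s²/D = 139.3/0.548 = 254.1971.
Rounding up, n = 255.

255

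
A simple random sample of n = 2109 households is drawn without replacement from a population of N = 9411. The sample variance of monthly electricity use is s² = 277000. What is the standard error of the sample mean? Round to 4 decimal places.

10.0950

Under SRS without replacement, Var(ȳ) = (1 − f)·s²/n with f = n/N = 2109/9411 = 0.22409946.
Var(ȳ) = (1 − 0.22409946)·277000/2109 = 0.77590054·131.34187 = 101.90823.
SE(ȳ) = √(101.90823) = 10.0950.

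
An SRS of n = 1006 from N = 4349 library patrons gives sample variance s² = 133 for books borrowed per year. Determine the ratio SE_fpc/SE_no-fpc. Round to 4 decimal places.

0.8767

f = n/N = 1006/4349 = 0.23131754.
SE_no-fpc = √(s²/n) = 0.36360247; SE_fpc = √((1−f)s²/n) = 0.31878679.
Ratio = √(1−f) = 0.87674538.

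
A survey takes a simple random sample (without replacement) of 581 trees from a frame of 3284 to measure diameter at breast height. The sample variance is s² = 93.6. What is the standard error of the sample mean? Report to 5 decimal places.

0.36414

Under SRS without replacement, Var(ȳ) = (1 − f)·s²/n with f = n/N = 581/3284 = 0.17691839.
Var(ȳ) = (1 − 0.17691839)·93.6/581 = 0.82308161·0.16110155 = 0.13259972.
SE(ȳ) = √(0.13259972) = 0.36414.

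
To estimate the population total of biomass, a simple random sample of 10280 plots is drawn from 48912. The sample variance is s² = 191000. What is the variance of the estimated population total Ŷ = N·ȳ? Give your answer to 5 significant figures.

Var(Ŷ) = N²·Var(ȳ) = N²·(1 − n/N)·s²/n.
f = 10280/48912 = 0.21017337; Var(ȳ) = 0.78982663·191000/10280 = 14.674794.
Var(Ŷ) = 48912² · 14.674794 = 3.5107739 × 10^10.

3.5108 × 10^10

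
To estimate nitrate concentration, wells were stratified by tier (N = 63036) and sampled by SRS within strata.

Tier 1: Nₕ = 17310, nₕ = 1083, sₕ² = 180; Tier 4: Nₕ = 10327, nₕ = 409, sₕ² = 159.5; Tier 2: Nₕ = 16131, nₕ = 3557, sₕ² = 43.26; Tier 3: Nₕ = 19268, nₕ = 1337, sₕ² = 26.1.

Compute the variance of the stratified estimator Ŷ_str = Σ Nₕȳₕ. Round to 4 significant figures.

Var(Ŷ_str) = Σₕ Nₕ²(1 − fₕ)sₕ²/nₕ.
Tier 1: 17310²·(1 − 1083/17310)·180/1083 = 4.6685214 × 10^7.
Tier 4: 10327²·(1 − 409/10327)·159.5/409 = 3.9942538 × 10^7.
Tier 2: 16131²·(1 − 3557/16131)·43.26/3557 = 2.4668196 × 10^6.
Tier 3: 19268²·(1 − 1337/19268)·26.1/1337 = 6.7445076 × 10^6.
Sum = 9.5839079 × 10^7.

9.584 × 10^7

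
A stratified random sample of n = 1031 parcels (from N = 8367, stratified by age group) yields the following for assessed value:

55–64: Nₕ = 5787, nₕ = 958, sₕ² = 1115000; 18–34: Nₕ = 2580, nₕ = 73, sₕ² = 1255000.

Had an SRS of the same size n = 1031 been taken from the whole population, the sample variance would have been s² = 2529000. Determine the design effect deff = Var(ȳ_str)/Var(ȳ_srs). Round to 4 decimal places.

0.9546

Var(ȳ_str) = Σ Wₕ²(1−fₕ)sₕ²/nₕ with Wₕ = Nₕ/8367:
  55–64: (5787/8367)²·(1−958/5787)·1115000/958 = 464.60139
  18–34: (2580/8367)²·(1−73/2580)·1255000/73 = 1588.3835
  → Var(ȳ_str) = 2052.9849.
Var(ȳ_srs) = (1 − 1031/8367)·2529000/1031 = 2150.6994.
deff = 2052.9849 / 2150.6994 = 0.9546.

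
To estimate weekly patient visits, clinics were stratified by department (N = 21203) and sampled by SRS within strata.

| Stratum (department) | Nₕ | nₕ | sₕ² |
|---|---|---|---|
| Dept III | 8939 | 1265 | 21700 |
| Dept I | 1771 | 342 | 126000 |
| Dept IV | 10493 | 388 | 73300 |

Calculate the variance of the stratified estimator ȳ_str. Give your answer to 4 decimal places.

Var(ȳ_str) = Σₕ Wₕ²(1 − fₕ)sₕ²/nₕ with Wₕ = Nₕ/N, N = 21203.
Dept III: Wₕ = 0.42159128; term = 0.42159128²·(1 − 0.14151471)·21700/1265 = 2.6174917.
Dept I: Wₕ = 0.08352592; term = 0.08352592²·(1 − 0.19311124)·126000/342 = 2.0739611.
Dept IV: Wₕ = 0.49488280; term = 0.49488280²·(1 − 0.03697703)·73300/388 = 44.556761.
Sum = 49.248214.

49.2482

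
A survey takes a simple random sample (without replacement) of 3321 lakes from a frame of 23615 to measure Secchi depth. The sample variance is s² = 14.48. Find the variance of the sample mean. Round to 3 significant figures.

Under SRS without replacement, Var(ȳ) = (1 − f)·s²/n with f = n/N = 3321/23615 = 0.14063095.
Var(ȳ) = (1 − 0.14063095)·14.48/3321 = 0.85936905·0.0043601325 = 0.0037469629.

0.00375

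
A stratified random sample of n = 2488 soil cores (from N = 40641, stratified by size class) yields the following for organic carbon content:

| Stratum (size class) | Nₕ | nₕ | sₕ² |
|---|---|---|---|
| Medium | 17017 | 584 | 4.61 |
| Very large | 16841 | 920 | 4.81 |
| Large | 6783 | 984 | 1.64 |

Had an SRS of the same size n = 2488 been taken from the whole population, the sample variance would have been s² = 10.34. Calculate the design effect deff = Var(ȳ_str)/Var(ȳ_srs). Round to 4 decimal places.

Var(ȳ_str) = Σ Wₕ²(1−fₕ)sₕ²/nₕ with Wₕ = Nₕ/40641:
  Medium: (17017/40641)²·(1−584/17017)·4.61/584 = 0.0013364698
  Very large: (16841/40641)²·(1−920/16841)·4.81/920 = 8.4872442 × 10^-4
  Large: (6783/40641)²·(1−984/6783)·1.64/984 = 3.9691262 × 10^-5
  → Var(ȳ_str) = 0.0022248855.
Var(ȳ_srs) = (1 − 2488/40641)·10.34/2488 = 0.0039015257.
deff = 0.0022248855 / 0.0039015257 = 0.5703.

0.5703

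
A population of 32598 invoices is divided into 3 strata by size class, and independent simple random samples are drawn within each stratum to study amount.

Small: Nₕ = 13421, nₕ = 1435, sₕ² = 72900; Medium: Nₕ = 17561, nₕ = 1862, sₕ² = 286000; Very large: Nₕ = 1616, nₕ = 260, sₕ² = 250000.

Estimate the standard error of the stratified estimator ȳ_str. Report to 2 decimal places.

Var(ȳ_str) = Σₕ Wₕ²(1 − fₕ)sₕ²/nₕ with Wₕ = Nₕ/N, N = 32598.
Small: Wₕ = 0.41171237; term = 0.41171237²·(1 − 0.10692199)·72900/1435 = 7.6904697.
Medium: Wₕ = 0.53871403; term = 0.53871403²·(1 − 0.10603041)·286000/1862 = 39.849757.
Very large: Wₕ = 0.04957359; term = 0.04957359²·(1 − 0.16089109)·250000/260 = 1.9828314.
Sum = 49.523058.
SE = √(49.523058) = 7.04.

7.04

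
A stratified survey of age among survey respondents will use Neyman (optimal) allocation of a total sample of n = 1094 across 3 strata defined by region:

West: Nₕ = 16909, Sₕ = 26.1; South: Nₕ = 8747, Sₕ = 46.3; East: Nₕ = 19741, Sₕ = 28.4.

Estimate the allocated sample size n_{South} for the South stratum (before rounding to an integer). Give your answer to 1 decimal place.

Neyman allocation: nₕ = n·NₕSₕ / Σⱼ NⱼSⱼ.
Σ NⱼSⱼ = 16909·26.1 + 8747·46.3 + 19741·28.4 = 1.4069554 × 10^6.
n_{South} = 1094·8747·46.3 / (1.4069554 × 10^6) = 314.9.

314.9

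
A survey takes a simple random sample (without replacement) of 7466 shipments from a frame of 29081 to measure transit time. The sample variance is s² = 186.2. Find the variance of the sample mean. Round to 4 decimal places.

Under SRS without replacement, Var(ȳ) = (1 − f)·s²/n with f = n/N = 7466/29081 = 0.25673120.
Var(ȳ) = (1 − 0.25673120)·186.2/7466 = 0.74326880·0.024939727 = 0.018536921.

0.0185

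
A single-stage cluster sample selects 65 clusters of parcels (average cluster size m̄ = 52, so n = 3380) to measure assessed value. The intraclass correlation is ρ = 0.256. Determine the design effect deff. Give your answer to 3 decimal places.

deff = 1 + (52 − 1)·0.256 = 1 + 13.056 = 14.056.

14.056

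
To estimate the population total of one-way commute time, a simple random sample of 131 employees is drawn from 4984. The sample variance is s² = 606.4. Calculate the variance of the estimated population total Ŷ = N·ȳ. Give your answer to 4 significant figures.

Var(Ŷ) = N²·Var(ȳ) = N²·(1 − n/N)·s²/n.
f = 131/4984 = 0.02628411; Var(ȳ) = 0.97371589·606.4/131 = 4.5073383.
Var(Ŷ) = 4984² · 4.5073383 = 1.1196344 × 10^8.

1.120 × 10^8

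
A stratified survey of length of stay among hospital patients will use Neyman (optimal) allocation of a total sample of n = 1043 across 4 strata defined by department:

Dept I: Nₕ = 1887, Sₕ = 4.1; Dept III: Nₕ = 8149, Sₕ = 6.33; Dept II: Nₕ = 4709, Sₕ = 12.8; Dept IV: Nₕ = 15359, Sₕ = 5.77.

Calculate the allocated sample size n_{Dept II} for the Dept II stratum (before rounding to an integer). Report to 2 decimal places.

301.93

Neyman allocation: nₕ = n·NₕSₕ / Σⱼ NⱼSⱼ.
Σ NⱼSⱼ = 1887·4.1 + 8149·6.33 + 4709·12.8 + 15359·5.77 = 208216.5.
n_{Dept II} = 1043·4709·12.8 / 208216.5 = 301.93.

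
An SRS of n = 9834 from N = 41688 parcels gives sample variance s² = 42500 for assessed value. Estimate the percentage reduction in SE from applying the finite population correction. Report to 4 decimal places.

12.5869

f = n/N = 9834/41688 = 0.23589522.
SE_no-fpc = √(s²/n) = 2.0788797; SE_fpc = √((1−f)s²/n) = 1.8172129.
Ratio = √(1−f) = 0.87413087. Reduction = 100·(1 − 0.87413087) = 12.5869%.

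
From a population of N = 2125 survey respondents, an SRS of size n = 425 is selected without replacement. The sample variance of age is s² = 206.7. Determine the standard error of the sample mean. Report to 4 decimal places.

0.6238

Under SRS without replacement, Var(ȳ) = (1 − f)·s²/n with f = n/N = 425/2125 = 0.20000000.
Var(ȳ) = (1 − 0.20000000)·206.7/425 = 0.80000000·0.48635294 = 0.38908235.
SE(ȳ) = √(0.38908235) = 0.6238.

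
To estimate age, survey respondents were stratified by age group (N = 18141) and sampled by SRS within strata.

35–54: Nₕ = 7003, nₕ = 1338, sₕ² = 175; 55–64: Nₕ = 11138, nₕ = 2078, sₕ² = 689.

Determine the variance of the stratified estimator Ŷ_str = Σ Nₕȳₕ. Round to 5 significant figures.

3.8647 × 10^7

Var(Ŷ_str) = Σₕ Nₕ²(1 − fₕ)sₕ²/nₕ.
35–54: 7003²·(1 − 1338/7003)·175/1338 = 5.1887886 × 10^6.
55–64: 11138²·(1 − 2078/11138)·689/2078 = 3.3458702 × 10^7.
Sum = 3.8647491 × 10^7.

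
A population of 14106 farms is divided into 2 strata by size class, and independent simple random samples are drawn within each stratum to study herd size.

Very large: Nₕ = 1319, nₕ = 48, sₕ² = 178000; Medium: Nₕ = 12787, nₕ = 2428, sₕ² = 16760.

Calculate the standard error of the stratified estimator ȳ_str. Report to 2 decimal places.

5.99

Var(ȳ_str) = Σₕ Wₕ²(1 − fₕ)sₕ²/nₕ with Wₕ = Nₕ/N, N = 14106.
Very large: Wₕ = 0.09350631; term = 0.09350631²·(1 − 0.03639121)·178000/48 = 31.24362.
Medium: Wₕ = 0.90649369; term = 0.90649369²·(1 − 0.18988035)·16760/2428 = 4.5951963.
Sum = 35.838816.
SE = √(35.838816) = 5.99.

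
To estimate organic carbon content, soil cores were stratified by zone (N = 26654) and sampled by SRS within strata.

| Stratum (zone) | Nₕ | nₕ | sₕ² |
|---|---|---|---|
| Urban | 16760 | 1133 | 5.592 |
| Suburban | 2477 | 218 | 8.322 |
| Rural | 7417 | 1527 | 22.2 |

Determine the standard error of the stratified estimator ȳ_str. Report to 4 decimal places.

0.0549

Var(ȳ_str) = Σₕ Wₕ²(1 − fₕ)sₕ²/nₕ with Wₕ = Nₕ/N, N = 26654.
Urban: Wₕ = 0.62879868; term = 0.62879868²·(1 − 0.06760143)·5.592/1133 = 0.001819542.
Suburban: Wₕ = 0.09293164; term = 0.09293164²·(1 − 0.08800969)·8.322/218 = 3.0066901 × 10^-4.
Rural: Wₕ = 0.27826968; term = 0.27826968²·(1 − 0.20587839)·22.2/1527 = 8.9399013 × 10^-4.
Sum = 0.0030142011.
SE = √(0.0030142011) = 0.0549.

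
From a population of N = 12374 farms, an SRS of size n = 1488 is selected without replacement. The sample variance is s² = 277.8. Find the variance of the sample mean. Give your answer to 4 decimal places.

0.1642

Under SRS without replacement, Var(ȳ) = (1 − f)·s²/n with f = n/N = 1488/12374 = 0.12025214.
Var(ȳ) = (1 − 0.12025214)·277.8/1488 = 0.87974786·0.18669355 = 0.16424325.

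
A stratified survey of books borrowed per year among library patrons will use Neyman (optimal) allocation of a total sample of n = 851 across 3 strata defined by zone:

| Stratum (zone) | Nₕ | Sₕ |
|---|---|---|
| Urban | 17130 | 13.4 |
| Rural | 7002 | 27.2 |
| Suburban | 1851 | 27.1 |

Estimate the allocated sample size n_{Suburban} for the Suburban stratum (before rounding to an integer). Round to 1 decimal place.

90.8

Neyman allocation: nₕ = n·NₕSₕ / Σⱼ NⱼSⱼ.
Σ NⱼSⱼ = 17130·13.4 + 7002·27.2 + 1851·27.1 = 470158.5.
n_{Suburban} = 851·1851·27.1 / 470158.5 = 90.8.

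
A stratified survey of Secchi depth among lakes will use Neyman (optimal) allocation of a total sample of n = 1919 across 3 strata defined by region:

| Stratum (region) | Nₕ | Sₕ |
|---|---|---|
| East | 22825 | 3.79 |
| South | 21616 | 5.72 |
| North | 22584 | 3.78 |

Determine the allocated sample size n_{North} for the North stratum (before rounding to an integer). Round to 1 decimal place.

554.3

Neyman allocation: nₕ = n·NₕSₕ / Σⱼ NⱼSⱼ.
Σ NⱼSⱼ = 22825·3.79 + 21616·5.72 + 22584·3.78 = 295517.79.
n_{North} = 1919·22584·3.78 / 295517.79 = 554.3.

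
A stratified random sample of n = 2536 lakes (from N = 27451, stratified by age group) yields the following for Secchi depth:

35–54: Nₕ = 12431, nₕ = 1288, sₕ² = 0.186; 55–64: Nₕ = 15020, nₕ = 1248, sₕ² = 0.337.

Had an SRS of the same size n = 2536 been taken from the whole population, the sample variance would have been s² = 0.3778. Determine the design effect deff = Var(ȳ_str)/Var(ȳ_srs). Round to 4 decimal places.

0.7445

Var(ȳ_str) = Σ Wₕ²(1−fₕ)sₕ²/nₕ with Wₕ = Nₕ/27451:
  35–54: (12431/27451)²·(1−1288/12431)·0.186/1288 = 2.654538 × 10^-5
  55–64: (15020/27451)²·(1−1248/15020)·0.337/1248 = 7.4125208 × 10^-5
  → Var(ȳ_str) = 1.0067059 × 10^-4.
Var(ȳ_srs) = (1 − 2536/27451)·0.3778/2536 = 1.3521206 × 10^-4.
deff = (1.0067059 × 10^-4) / (1.3521206 × 10^-4) = 0.7445.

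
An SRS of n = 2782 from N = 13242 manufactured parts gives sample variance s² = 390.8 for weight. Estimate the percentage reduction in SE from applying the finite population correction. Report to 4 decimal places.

f = n/N = 2782/13242 = 0.21008911.
SE_no-fpc = √(s²/n) = 0.37479925; SE_fpc = √((1−f)s²/n) = 0.33311007.
Ratio = √(1−f) = 0.88876931. Reduction = 100·(1 − 0.88876931) = 11.1231%.

11.1231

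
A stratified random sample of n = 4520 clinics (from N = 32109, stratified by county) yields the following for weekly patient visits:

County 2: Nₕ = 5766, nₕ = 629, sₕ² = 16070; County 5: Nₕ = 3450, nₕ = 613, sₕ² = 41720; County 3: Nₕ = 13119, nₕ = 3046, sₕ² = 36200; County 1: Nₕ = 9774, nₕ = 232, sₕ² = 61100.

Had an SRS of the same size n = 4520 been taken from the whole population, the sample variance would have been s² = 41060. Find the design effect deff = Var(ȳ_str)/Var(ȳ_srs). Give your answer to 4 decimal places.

3.4242

Var(ȳ_str) = Σ Wₕ²(1−fₕ)sₕ²/nₕ with Wₕ = Nₕ/32109:
  County 2: (5766/32109)²·(1−629/5766)·16070/629 = 0.73399969
  County 5: (3450/32109)²·(1−613/3450)·41720/613 = 0.64611332
  County 3: (13119/32109)²·(1−3046/13119)·36200/3046 = 1.5232973
  County 1: (9774/32109)²·(1−232/9774)·61100/232 = 23.823821
  → Var(ȳ_str) = 26.727231.
Var(ȳ_srs) = (1 − 4520/32109)·41060/4520 = 7.8053016.
deff = 26.727231 / 7.8053016 = 3.4242.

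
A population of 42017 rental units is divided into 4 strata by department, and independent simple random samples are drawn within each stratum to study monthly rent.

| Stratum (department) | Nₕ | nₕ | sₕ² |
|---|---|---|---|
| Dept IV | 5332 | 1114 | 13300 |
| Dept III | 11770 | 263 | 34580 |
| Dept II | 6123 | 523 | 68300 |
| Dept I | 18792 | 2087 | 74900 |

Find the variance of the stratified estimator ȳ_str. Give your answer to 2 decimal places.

19.16

Var(ȳ_str) = Σₕ Wₕ²(1 − fₕ)sₕ²/nₕ with Wₕ = Nₕ/N, N = 42017.
Dept IV: Wₕ = 0.12690102; term = 0.12690102²·(1 − 0.20892723)·13300/1114 = 0.15209435.
Dept III: Wₕ = 0.28012471; term = 0.28012471²·(1 − 0.02234494)·34580/263 = 10.0869.
Dept II: Wₕ = 0.14572673; term = 0.14572673²·(1 − 0.08541565)·68300/523 = 2.5364203.
Dept I: Wₕ = 0.44724754; term = 0.44724754²·(1 − 0.11105790)·74900/2087 = 6.3815881.
Sum = 19.157003.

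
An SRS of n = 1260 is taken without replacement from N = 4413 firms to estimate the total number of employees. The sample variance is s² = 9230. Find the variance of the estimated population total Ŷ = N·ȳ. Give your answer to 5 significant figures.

1.0193 × 10^8

Var(Ŷ) = N²·Var(ȳ) = N²·(1 − n/N)·s²/n.
f = 1260/4413 = 0.28552005; Var(ȳ) = 0.71447995·9230/1260 = 5.2338491.
Var(Ŷ) = 4413² · 5.2338491 = 1.0192696 × 10^8.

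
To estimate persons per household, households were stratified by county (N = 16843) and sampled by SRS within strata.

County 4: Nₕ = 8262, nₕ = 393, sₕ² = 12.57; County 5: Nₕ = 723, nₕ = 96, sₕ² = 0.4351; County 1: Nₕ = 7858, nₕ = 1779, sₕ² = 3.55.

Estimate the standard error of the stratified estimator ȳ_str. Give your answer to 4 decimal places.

Var(ȳ_str) = Σₕ Wₕ²(1 − fₕ)sₕ²/nₕ with Wₕ = Nₕ/N, N = 16843.
County 4: Wₕ = 0.49053019; term = 0.49053019²·(1 − 0.04756718)·12.57/393 = 0.0073300775.
County 5: Wₕ = 0.04292584; term = 0.04292584²·(1 − 0.13278008)·0.4351/96 = 7.2424381 × 10^-6.
County 1: Wₕ = 0.46654396; term = 0.46654396²·(1 − 0.22639348)·3.55/1779 = 3.3601423 × 10^-4.
Sum = 0.0076733342.
SE = √(0.0076733342) = 0.0876.

0.0876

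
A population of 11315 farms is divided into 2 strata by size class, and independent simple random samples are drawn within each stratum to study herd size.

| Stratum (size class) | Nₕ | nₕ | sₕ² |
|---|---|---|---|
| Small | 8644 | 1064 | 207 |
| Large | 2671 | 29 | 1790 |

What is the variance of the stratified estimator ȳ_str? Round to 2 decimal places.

Var(ȳ_str) = Σₕ Wₕ²(1 − fₕ)sₕ²/nₕ with Wₕ = Nₕ/N, N = 11315.
Small: Wₕ = 0.76394167; term = 0.76394167²·(1 − 0.12309116)·207/1064 = 0.099564282.
Large: Wₕ = 0.23605833; term = 0.23605833²·(1 − 0.01085736)·1790/29 = 3.4021434.
Sum = 3.5017077.

3.50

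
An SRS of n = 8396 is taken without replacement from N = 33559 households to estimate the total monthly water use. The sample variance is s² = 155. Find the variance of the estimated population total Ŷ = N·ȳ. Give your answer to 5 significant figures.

Var(Ŷ) = N²·Var(ȳ) = N²·(1 − n/N)·s²/n.
f = 8396/33559 = 0.25018624; Var(ȳ) = 0.74981376·155/8396 = 0.013842441.
Var(Ŷ) = 33559² · 0.013842441 = 1.5589447 × 10^7.

1.5589 × 10^7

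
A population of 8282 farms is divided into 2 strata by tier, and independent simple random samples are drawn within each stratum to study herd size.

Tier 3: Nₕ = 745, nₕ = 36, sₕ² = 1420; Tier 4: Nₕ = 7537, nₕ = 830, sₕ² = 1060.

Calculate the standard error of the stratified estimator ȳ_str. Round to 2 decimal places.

Var(ȳ_str) = Σₕ Wₕ²(1 − fₕ)sₕ²/nₕ with Wₕ = Nₕ/N, N = 8282.
Tier 3: Wₕ = 0.08995412; term = 0.08995412²·(1 − 0.04832215)·1420/36 = 0.30375113.
Tier 4: Wₕ = 0.91004588; term = 0.91004588²·(1 − 0.11012339)·1060/830 = 0.94120482.
Sum = 1.244956.
SE = √(1.244956) = 1.12.

1.12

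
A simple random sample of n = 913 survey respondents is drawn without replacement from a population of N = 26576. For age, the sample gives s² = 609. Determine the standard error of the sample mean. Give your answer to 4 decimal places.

0.8026

Under SRS without replacement, Var(ȳ) = (1 − f)·s²/n with f = n/N = 913/26576 = 0.03435430.
Var(ȳ) = (1 − 0.03435430)·609/913 = 0.96564570·0.66703176 = 0.64411635.
SE(ȳ) = √(0.64411635) = 0.8026.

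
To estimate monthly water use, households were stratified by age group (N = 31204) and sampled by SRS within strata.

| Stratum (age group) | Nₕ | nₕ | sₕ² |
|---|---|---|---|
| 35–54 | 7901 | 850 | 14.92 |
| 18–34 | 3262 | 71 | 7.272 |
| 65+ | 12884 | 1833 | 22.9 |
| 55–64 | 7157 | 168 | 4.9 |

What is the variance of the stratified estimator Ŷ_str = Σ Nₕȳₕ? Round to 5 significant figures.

5.2817 × 10^6

Var(Ŷ_str) = Σₕ Nₕ²(1 − fₕ)sₕ²/nₕ.
35–54: 7901²·(1 − 850/7901)·14.92/850 = 977873.49.
18–34: 3262²·(1 − 71/3262)·7.272/71 = 1.0661205 × 10^6.
65+: 12884²·(1 − 1833/12884)·22.9/1833 = 1.7787926 × 10^6.
55–64: 7157²·(1 − 168/7157)·4.9/168 = 1.4589246 × 10^6.
Sum = 5.2817112 × 10^6.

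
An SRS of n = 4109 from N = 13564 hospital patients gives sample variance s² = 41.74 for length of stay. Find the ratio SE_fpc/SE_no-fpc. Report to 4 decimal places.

f = n/N = 4109/13564 = 0.30293424.
SE_no-fpc = √(s²/n) = 0.10078784; SE_fpc = √((1−f)s²/n) = 0.084148238.
Ratio = √(1−f) = 0.83490464.

0.8349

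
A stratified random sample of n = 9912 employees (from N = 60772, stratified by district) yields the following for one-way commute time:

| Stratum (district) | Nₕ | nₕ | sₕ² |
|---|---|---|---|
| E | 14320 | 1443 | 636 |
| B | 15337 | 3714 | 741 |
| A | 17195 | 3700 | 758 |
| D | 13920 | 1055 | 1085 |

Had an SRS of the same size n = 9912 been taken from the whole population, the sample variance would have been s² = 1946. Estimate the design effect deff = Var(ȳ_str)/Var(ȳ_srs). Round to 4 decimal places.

Var(ȳ_str) = Σ Wₕ²(1−fₕ)sₕ²/nₕ with Wₕ = Nₕ/60772:
  E: (14320/60772)²·(1−1443/14320)·636/1443 = 0.022006017
  B: (15337/60772)²·(1−3714/15337)·741/3714 = 0.0096300359
  A: (17195/60772)²·(1−3700/17195)·758/3700 = 0.012871688
  D: (13920/60772)²·(1−1055/13920)·1085/1055 = 0.049867689
  → Var(ȳ_str) = 0.09437543.
Var(ȳ_srs) = (1 − 9912/60772)·1946/9912 = 0.16430636.
deff = 0.09437543 / 0.16430636 = 0.5744.

0.5744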